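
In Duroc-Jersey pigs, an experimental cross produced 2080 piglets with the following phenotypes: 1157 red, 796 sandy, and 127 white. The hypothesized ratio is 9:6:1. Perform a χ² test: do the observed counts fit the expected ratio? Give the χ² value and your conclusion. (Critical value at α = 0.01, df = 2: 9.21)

0.542; consistent

Expected counts for N = 2080 under a 9:6:1 ratio (total parts = 16):
  red: 2080 × 9/16 = 1170
  sandy: 2080 × 6/16 = 780
  white: 2080 × 1/16 = 130
χ² = Σ (O − E)² / E
  red: (1157 − 1170)² / 1170 = 0.1444
  sandy: (796 − 780)² / 780 = 0.3282
  white: (127 − 130)² / 130 = 0.0692
χ² = 0.1444 + 0.3282 + 0.0692 = 0.5418 ≈ 0.542
Degrees of freedom = 3 − 1 = 2; critical value at α = 0.01 is 9.21.
Since 0.542 < 9.21, we fail to reject the null hypothesis — the data are consistent with the 9:6:1 ratio.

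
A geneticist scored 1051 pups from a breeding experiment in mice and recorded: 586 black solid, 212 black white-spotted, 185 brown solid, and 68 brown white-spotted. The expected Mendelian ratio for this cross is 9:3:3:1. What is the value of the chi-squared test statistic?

Expected counts for N = 1051 under a 9:3:3:1 ratio (total parts = 16):
  black solid: 1051 × 9/16 = 591.1875
  black white-spotted: 1051 × 3/16 = 197.0625
  brown solid: 1051 × 3/16 = 197.0625
  brown white-spotted: 1051 × 1/16 = 65.6875
χ² = Σ (O − E)² / E
  black solid: (586 − 591.1875)² / 591.1875 = 0.0455
  black white-spotted: (212 − 197.0625)² / 197.0625 = 1.1323
  brown solid: (185 − 197.0625)² / 197.0625 = 0.7384
  brown white-spotted: (68 − 65.6875)² / 65.6875 = 0.0814
χ² = 0.0455 + 1.1323 + 0.7384 + 0.0814 = 1.9976 ≈ 1.998

1.998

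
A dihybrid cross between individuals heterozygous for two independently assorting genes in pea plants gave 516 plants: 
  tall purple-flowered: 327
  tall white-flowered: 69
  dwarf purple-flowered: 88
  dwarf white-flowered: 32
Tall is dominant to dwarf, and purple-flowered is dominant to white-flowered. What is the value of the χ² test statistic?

13.406

A dihybrid F₂ with independent assortment and complete dominance at both loci gives a 9:3:3:1 phenotypic ratio.
The 9:3:3:1 ratio has 16 parts, so with N = 516 the expected counts are:
  tall purple-flowered: 516 × 9/16 = 290.25
  tall white-flowered: 516 × 3/16 = 96.75
  dwarf purple-flowered: 516 × 3/16 = 96.75
  dwarf white-flowered: 516 × 1/16 = 32.25
χ² = Σ (O − E)² / E
  tall purple-flowered: (327 − 290.25)² / 290.25 = 4.6531
  tall white-flowered: (69 − 96.75)² / 96.75 = 7.9593
  dwarf purple-flowered: (88 − 96.75)² / 96.75 = 0.7913
  dwarf white-flowered: (32 − 32.25)² / 32.25 = 0.0019
χ² = 4.6531 + 7.9593 + 0.7913 + 0.0019 = 13.4056 ≈ 13.406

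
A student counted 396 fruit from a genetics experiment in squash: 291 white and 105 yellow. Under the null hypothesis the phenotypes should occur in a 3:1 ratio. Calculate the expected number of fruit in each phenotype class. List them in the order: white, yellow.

Total ratio parts = 4. Expected numbers out of 396:
  white: 396 × 3/4 = 297
  yellow: 396 × 1/4 = 99

297, 99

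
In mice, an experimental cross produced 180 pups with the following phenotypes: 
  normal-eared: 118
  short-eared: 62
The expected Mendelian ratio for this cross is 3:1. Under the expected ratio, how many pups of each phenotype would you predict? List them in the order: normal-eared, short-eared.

135, 45

Under the 3:1 hypothesis (Σ ratio = 4, N = 180):
  normal-eared: 180 × 3/4 = 135
  short-eared: 180 × 1/4 = 45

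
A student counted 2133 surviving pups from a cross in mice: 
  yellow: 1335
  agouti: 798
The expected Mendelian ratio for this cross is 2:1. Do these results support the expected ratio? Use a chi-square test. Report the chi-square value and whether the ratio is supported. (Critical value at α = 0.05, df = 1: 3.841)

Expected counts for N = 2133 under a 2:1 ratio (total parts = 3):
  yellow: 2133 × 2/3 = 1422
  agouti: 2133 × 1/3 = 711
χ² = Σ (O − E)² / E
  yellow: (1335 − 1422)² / 1422 = 5.3228
  agouti: (798 − 711)² / 711 = 10.6456
χ² = 5.3228 + 10.6456 = 15.9684 ≈ 15.968
Degrees of freedom = 2 − 1 = 1; critical value at α = 0.05 is 3.841.
Since 15.968 > 3.841, we reject the null hypothesis — the data do not fit the 2:1 ratio.

15.968; not consistent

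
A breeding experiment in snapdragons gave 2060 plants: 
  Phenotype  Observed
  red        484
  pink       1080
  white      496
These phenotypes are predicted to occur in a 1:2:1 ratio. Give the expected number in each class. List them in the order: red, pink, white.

Under the 1:2:1 hypothesis (Σ ratio = 4, N = 2060):
  red: 2060 × 1/4 = 515
  pink: 2060 × 2/4 = 1030
  white: 2060 × 1/4 = 515

515, 1030, 515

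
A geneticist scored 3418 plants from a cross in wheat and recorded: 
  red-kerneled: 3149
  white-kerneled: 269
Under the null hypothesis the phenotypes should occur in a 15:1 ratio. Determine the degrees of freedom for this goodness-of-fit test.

1

A goodness-of-fit test with 2 phenotype classes has df = 2 − 1 = 1.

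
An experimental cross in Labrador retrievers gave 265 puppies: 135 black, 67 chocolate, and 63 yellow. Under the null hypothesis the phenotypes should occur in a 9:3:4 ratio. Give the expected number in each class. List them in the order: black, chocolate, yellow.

Under the 9:3:4 hypothesis (Σ ratio = 16, N = 265):
  black: 265 × 9/16 = 149.0625
  chocolate: 265 × 3/16 = 49.6875
  yellow: 265 × 4/16 = 66.25

149.0625, 49.6875, 66.25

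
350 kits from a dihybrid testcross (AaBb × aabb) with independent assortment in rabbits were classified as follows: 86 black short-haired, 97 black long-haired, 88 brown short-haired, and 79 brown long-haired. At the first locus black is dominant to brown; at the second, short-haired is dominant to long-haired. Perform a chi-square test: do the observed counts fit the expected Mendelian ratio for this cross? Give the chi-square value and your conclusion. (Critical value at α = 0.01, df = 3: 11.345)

A dihybrid testcross with independent assortment gives a 1:1:1:1 ratio.
Under the 1:1:1:1 hypothesis (Σ ratio = 4, N = 350):
  black short-haired: 350 × 1/4 = 87.5
  black long-haired: 350 × 1/4 = 87.5
  brown short-haired: 350 × 1/4 = 87.5
  brown long-haired: 350 × 1/4 = 87.5
χ² = Σ (O − E)² / E
  black short-haired: (86 − 87.5)² / 87.5 = 0.0257
  black long-haired: (97 − 87.5)² / 87.5 = 1.0314
  brown short-haired: (88 − 87.5)² / 87.5 = 0.0029
  brown long-haired: (79 − 87.5)² / 87.5 = 0.8257
χ² = 0.0257 + 1.0314 + 0.0029 + 0.8257 = 1.8857 ≈ 1.886
Degrees of freedom = 4 − 1 = 3; critical value at α = 0.01 is 11.345.
Since 1.886 < 11.345, we fail to reject the null hypothesis — the data are consistent with the 1:1:1:1 ratio.

1.886; consistent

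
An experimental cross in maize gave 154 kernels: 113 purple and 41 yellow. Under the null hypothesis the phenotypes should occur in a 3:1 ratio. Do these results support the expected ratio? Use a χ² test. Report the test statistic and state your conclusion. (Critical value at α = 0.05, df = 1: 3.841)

Under the 3:1 hypothesis (Σ ratio = 4, N = 154):
  purple: 154 × 3/4 = 115.5
  yellow: 154 × 1/4 = 38.5
χ² = Σ (O − E)² / E
  purple: (113 − 115.5)² / 115.5 = 0.0541
  yellow: (41 − 38.5)² / 38.5 = 0.1623
χ² = 0.0541 + 0.1623 = 0.2164 ≈ 0.216
Degrees of freedom = 2 − 1 = 1; critical value at α = 0.05 is 3.841.
Since 0.216 < 3.841, we fail to reject the null hypothesis — the data are consistent with the 3:1 ratio.

0.216; consistent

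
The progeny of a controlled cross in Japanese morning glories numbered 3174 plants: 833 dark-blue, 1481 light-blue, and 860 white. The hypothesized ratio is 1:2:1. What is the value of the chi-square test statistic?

The 1:2:1 ratio has 4 parts, so with N = 3174 the expected counts are:
  dark-blue: 3174 × 1/4 = 793.5
  light-blue: 3174 × 2/4 = 1587
  white: 3174 × 1/4 = 793.5
χ² = Σ (O − E)² / E
  dark-blue: (833 − 793.5)² / 793.5 = 1.9663
  light-blue: (1481 − 1587)² / 1587 = 7.0800
  white: (860 − 793.5)² / 793.5 = 5.5731
χ² = 1.9663 + 7.0800 + 5.5731 = 14.6194 ≈ 14.619

14.619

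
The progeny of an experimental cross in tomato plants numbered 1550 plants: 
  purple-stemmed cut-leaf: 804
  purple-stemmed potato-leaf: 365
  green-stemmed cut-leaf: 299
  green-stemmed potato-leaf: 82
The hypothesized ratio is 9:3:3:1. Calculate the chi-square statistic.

Total ratio parts = 16. Expected numbers out of 1550:
  purple-stemmed cut-leaf: 1550 × 9/16 = 871.875
  purple-stemmed potato-leaf: 1550 × 3/16 = 290.625
  green-stemmed cut-leaf: 1550 × 3/16 = 290.625
  green-stemmed potato-leaf: 1550 × 1/16 = 96.875
χ² = Σ (O − E)² / E
  purple-stemmed cut-leaf: (804 − 871.875)² / 871.875 = 5.2840
  purple-stemmed potato-leaf: (365 − 290.625)² / 290.625 = 19.0336
  green-stemmed cut-leaf: (299 − 290.625)² / 290.625 = 0.2413
  green-stemmed potato-leaf: (82 − 96.875)² / 96.875 = 2.2840
χ² = 5.2840 + 19.0336 + 0.2413 + 2.2840 = 26.8429 ≈ 26.843

26.843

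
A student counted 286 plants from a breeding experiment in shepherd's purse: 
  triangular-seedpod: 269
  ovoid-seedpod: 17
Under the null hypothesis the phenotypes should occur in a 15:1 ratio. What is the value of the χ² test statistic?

Under the 15:1 hypothesis (Σ ratio = 16, N = 286):
  triangular-seedpod: 286 × 15/16 = 268.125
  ovoid-seedpod: 286 × 1/16 = 17.875
χ² = Σ (O − E)² / E
  triangular-seedpod: (269 − 268.125)² / 268.125 = 0.0029
  ovoid-seedpod: (17 − 17.875)² / 17.875 = 0.0428
χ² = 0.0029 + 0.0428 = 0.0457 ≈ 0.046

0.046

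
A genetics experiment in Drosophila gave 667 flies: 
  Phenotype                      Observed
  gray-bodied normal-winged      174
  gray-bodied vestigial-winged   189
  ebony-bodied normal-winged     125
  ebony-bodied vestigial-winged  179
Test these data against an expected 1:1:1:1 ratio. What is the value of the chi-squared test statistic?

Under the 1:1:1:1 hypothesis (Σ ratio = 4, N = 667):
  gray-bodied normal-winged: 667 × 1/4 = 166.75
  gray-bodied vestigial-winged: 667 × 1/4 = 166.75
  ebony-bodied normal-winged: 667 × 1/4 = 166.75
  ebony-bodied vestigial-winged: 667 × 1/4 = 166.75
χ² = Σ (O − E)² / E
  gray-bodied normal-winged: (174 − 166.75)² / 166.75 = 0.3152
  gray-bodied vestigial-winged: (189 − 166.75)² / 166.75 = 2.9689
  ebony-bodied normal-winged: (125 − 166.75)² / 166.75 = 10.4531
  ebony-bodied vestigial-winged: (179 − 166.75)² / 166.75 = 0.8999
χ² = 0.3152 + 2.9689 + 10.4531 + 0.8999 = 14.6371 ≈ 14.637

14.637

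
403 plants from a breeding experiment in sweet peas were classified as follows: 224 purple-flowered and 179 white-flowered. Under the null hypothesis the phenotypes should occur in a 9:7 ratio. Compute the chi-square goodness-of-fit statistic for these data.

Total ratio parts = 16. Expected numbers out of 403:
  purple-flowered: 403 × 9/16 = 226.6875
  white-flowered: 403 × 7/16 = 176.3125
χ² = Σ (O − E)² / E
  purple-flowered: (224 − 226.6875)² / 226.6875 = 0.0319
  white-flowered: (179 − 176.3125)² / 176.3125 = 0.0410
χ² = 0.0319 + 0.0410 = 0.0729 ≈ 0.073

0.073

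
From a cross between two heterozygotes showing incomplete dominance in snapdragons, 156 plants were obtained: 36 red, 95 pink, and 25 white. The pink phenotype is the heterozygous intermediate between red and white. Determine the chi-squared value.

8.962

With incomplete dominance, a heterozygote × heterozygote cross gives a 1:2:1 phenotypic ratio.
The 1:2:1 ratio has 4 parts, so with N = 156 the expected counts are:
  red: 156 × 1/4 = 39
  pink: 156 × 2/4 = 78
  white: 156 × 1/4 = 39
χ² = Σ (O − E)² / E
  red: (36 − 39)² / 39 = 0.2308
  pink: (95 − 78)² / 78 = 3.7051
  white: (25 − 39)² / 39 = 5.0256
χ² = 0.2308 + 3.7051 + 5.0256 = 8.9615 ≈ 8.962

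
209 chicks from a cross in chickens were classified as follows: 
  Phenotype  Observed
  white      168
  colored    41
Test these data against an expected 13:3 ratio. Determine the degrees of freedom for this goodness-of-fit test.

A goodness-of-fit test with 2 phenotype classes has df = 2 − 1 = 1.

1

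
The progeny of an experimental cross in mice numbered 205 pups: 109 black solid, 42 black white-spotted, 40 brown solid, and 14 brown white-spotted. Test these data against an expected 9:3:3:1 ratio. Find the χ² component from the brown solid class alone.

0.064

The 9:3:3:1 ratio has 16 parts, so with N = 205 the expected counts are:
  black solid: 205 × 9/16 = 115.3125
  black white-spotted: 205 × 3/16 = 38.4375
  brown solid: 205 × 3/16 = 38.4375
  brown white-spotted: 205 × 1/16 = 12.8125
Contribution of brown solid: (40 − 38.4375)² / 38.4375 = 0.0635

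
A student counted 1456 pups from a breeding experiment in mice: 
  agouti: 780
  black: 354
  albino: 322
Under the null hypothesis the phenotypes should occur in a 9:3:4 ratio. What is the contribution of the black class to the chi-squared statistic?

24.033

Expected counts for N = 1456 under a 9:3:4 ratio (total parts = 16):
  agouti: 1456 × 9/16 = 819
  black: 1456 × 3/16 = 273
  albino: 1456 × 4/16 = 364
Contribution of black: (354 − 273)² / 273 = 24.0330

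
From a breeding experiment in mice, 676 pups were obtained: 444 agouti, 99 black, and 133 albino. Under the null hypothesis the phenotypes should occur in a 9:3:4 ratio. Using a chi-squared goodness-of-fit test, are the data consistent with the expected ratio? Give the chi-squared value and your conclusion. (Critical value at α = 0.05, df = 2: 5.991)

Total ratio parts = 16. Expected numbers out of 676:
  agouti: 676 × 9/16 = 380.25
  black: 676 × 3/16 = 126.75
  albino: 676 × 4/16 = 169
χ² = Σ (O − E)² / E
  agouti: (444 − 380.25)² / 380.25 = 10.6879
  black: (99 − 126.75)² / 126.75 = 6.0754
  albino: (133 − 169)² / 169 = 7.6686
χ² = 10.6879 + 6.0754 + 7.6686 = 24.4319 ≈ 24.432
Degrees of freedom = 3 − 1 = 2; critical value at α = 0.05 is 5.991.
Since 24.432 > 5.991, we reject the null hypothesis — the data do not fit the 9:3:4 ratio.

24.432; not consistent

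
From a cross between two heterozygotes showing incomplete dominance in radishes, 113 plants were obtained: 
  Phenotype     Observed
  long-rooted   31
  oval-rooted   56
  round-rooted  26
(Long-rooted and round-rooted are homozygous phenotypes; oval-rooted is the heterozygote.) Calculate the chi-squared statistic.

0.451

With incomplete dominance, a heterozygote × heterozygote cross gives a 1:2:1 phenotypic ratio.
The 1:2:1 ratio has 4 parts, so with N = 113 the expected counts are:
  long-rooted: 113 × 1/4 = 28.25
  oval-rooted: 113 × 2/4 = 56.5
  round-rooted: 113 × 1/4 = 28.25
χ² = Σ (O − E)² / E
  long-rooted: (31 − 28.25)² / 28.25 = 0.2677
  oval-rooted: (56 − 56.5)² / 56.5 = 0.0044
  round-rooted: (26 − 28.25)² / 28.25 = 0.1792
χ² = 0.2677 + 0.0044 + 0.1792 = 0.4513 ≈ 0.451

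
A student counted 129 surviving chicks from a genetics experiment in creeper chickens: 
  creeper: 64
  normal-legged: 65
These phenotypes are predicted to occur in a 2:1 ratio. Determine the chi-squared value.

Expected counts for N = 129 under a 2:1 ratio (total parts = 3):
  creeper: 129 × 2/3 = 86
  normal-legged: 129 × 1/3 = 43
χ² = Σ (O − E)² / E
  creeper: (64 − 86)² / 86 = 5.6279
  normal-legged: (65 − 43)² / 43 = 11.2558
χ² = 5.6279 + 11.2558 = 16.8837 ≈ 16.884

16.884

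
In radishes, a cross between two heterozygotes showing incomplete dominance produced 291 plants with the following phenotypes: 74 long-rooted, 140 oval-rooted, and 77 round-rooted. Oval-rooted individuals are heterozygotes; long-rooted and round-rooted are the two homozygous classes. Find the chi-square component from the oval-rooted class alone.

With incomplete dominance, a heterozygote × heterozygote cross gives a 1:2:1 phenotypic ratio.
Total ratio parts = 4. Expected numbers out of 291:
  long-rooted: 291 × 1/4 = 72.75
  oval-rooted: 291 × 2/4 = 145.5
  round-rooted: 291 × 1/4 = 72.75
Contribution of oval-rooted: (140 − 145.5)² / 145.5 = 0.2079

0.208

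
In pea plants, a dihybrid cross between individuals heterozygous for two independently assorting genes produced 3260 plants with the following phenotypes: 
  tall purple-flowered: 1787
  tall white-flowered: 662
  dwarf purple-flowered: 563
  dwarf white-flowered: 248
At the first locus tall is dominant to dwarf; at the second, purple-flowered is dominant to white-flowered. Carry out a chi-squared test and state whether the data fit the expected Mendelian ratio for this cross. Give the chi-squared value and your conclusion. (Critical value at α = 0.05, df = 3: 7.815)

18.824; not consistent

A dihybrid F₂ with independent assortment and complete dominance at both loci gives a 9:3:3:1 phenotypic ratio.
Total ratio parts = 16. Expected numbers out of 3260:
  tall purple-flowered: 3260 × 9/16 = 1833.75
  tall white-flowered: 3260 × 3/16 = 611.25
  dwarf purple-flowered: 3260 × 3/16 = 611.25
  dwarf white-flowered: 3260 × 1/16 = 203.75
χ² = Σ (O − E)² / E
  tall purple-flowered: (1787 − 1833.75)² / 1833.75 = 1.1919
  tall white-flowered: (662 − 611.25)² / 611.25 = 4.2136
  dwarf purple-flowered: (563 − 611.25)² / 611.25 = 3.8087
  dwarf white-flowered: (248 − 203.75)² / 203.75 = 9.6101
χ² = 1.1919 + 4.2136 + 3.8087 + 9.6101 = 18.8243 ≈ 18.824
Degrees of freedom = 4 − 1 = 3; critical value at α = 0.05 is 7.815.
Since 18.824 > 7.815, we reject the null hypothesis — the data do not fit the 9:3:3:1 ratio.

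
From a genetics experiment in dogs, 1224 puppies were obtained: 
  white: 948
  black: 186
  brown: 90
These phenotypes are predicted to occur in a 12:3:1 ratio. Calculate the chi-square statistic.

11.608

The 12:3:1 ratio has 16 parts, so with N = 1224 the expected counts are:
  white: 1224 × 12/16 = 918
  black: 1224 × 3/16 = 229.5
  brown: 1224 × 1/16 = 76.5
χ² = Σ (O − E)² / E
  white: (948 − 918)² / 918 = 0.9804
  black: (186 − 229.5)² / 229.5 = 8.2451
  brown: (90 − 76.5)² / 76.5 = 2.3824
χ² = 0.9804 + 8.2451 + 2.3824 = 11.6079 ≈ 11.608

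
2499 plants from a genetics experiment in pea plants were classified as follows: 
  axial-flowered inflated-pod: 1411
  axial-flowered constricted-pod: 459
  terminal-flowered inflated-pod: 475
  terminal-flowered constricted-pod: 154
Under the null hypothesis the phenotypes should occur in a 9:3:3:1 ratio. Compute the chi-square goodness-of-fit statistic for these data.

The 9:3:3:1 ratio has 16 parts, so with N = 2499 the expected counts are:
  axial-flowered inflated-pod: 2499 × 9/16 = 1405.6875
  axial-flowered constricted-pod: 2499 × 3/16 = 468.5625
  terminal-flowered inflated-pod: 2499 × 3/16 = 468.5625
  terminal-flowered constricted-pod: 2499 × 1/16 = 156.1875
χ² = Σ (O − E)² / E
  axial-flowered inflated-pod: (1411 − 1405.6875)² / 1405.6875 = 0.0201
  axial-flowered constricted-pod: (459 − 468.5625)² / 468.5625 = 0.1952
  terminal-flowered inflated-pod: (475 − 468.5625)² / 468.5625 = 0.0884
  terminal-flowered constricted-pod: (154 − 156.1875)² / 156.1875 = 0.0306
χ² = 0.0201 + 0.1952 + 0.0884 + 0.0306 = 0.3343 ≈ 0.334

0.334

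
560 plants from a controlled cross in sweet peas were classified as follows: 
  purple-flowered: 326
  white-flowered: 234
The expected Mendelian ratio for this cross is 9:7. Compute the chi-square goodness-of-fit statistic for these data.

0.878

Expected counts for N = 560 under a 9:7 ratio (total parts = 16):
  purple-flowered: 560 × 9/16 = 315
  white-flowered: 560 × 7/16 = 245
χ² = Σ (O − E)² / E
  purple-flowered: (326 − 315)² / 315 = 0.3841
  white-flowered: (234 − 245)² / 245 = 0.4939
χ² = 0.3841 + 0.4939 = 0.878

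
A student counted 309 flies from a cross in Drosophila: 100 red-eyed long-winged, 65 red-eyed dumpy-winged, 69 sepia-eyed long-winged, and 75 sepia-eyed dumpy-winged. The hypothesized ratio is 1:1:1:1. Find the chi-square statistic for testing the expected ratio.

9.589

Total ratio parts = 4. Expected numbers out of 309:
  red-eyed long-winged: 309 × 1/4 = 77.25
  red-eyed dumpy-winged: 309 × 1/4 = 77.25
  sepia-eyed long-winged: 309 × 1/4 = 77.25
  sepia-eyed dumpy-winged: 309 × 1/4 = 77.25
χ² = Σ (O − E)² / E
  red-eyed long-winged: (100 − 77.25)² / 77.25 = 6.6998
  red-eyed dumpy-winged: (65 − 77.25)² / 77.25 = 1.9426
  sepia-eyed long-winged: (69 − 77.25)² / 77.25 = 0.8811
  sepia-eyed dumpy-winged: (75 − 77.25)² / 77.25 = 0.0655
χ² = 6.6998 + 1.9426 + 0.8811 + 0.0655 = 9.589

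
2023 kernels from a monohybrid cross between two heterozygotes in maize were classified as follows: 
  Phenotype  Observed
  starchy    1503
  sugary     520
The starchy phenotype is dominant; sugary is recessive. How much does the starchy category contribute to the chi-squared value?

For a monohybrid cross between heterozygotes with complete dominance, the expected phenotypic ratio is 3:1.
Total ratio parts = 4. Expected numbers out of 2023:
  starchy: 2023 × 3/4 = 1517.25
  sugary: 2023 × 1/4 = 505.75
Contribution of starchy: (1503 − 1517.25)² / 1517.25 = 0.1338

0.134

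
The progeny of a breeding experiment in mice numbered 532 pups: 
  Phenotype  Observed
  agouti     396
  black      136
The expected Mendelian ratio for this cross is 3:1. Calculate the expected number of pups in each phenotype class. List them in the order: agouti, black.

399, 133

The 3:1 ratio has 4 parts, so with N = 532 the expected counts are:
  agouti: 532 × 3/4 = 399
  black: 532 × 1/4 = 133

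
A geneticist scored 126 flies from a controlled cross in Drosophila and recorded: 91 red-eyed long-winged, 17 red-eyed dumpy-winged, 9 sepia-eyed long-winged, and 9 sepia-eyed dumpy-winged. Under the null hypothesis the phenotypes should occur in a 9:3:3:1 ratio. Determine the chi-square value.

16.787

Total ratio parts = 16. Expected numbers out of 126:
  red-eyed long-winged: 126 × 9/16 = 70.875
  red-eyed dumpy-winged: 126 × 3/16 = 23.625
  sepia-eyed long-winged: 126 × 3/16 = 23.625
  sepia-eyed dumpy-winged: 126 × 1/16 = 7.875
χ² = Σ (O − E)² / E
  red-eyed long-winged: (91 − 70.875)² / 70.875 = 5.7145
  red-eyed dumpy-winged: (17 − 23.625)² / 23.625 = 1.8578
  sepia-eyed long-winged: (9 − 23.625)² / 23.625 = 9.0536
  sepia-eyed dumpy-winged: (9 − 7.875)² / 7.875 = 0.1607
χ² = 5.7145 + 1.8578 + 9.0536 + 0.1607 = 16.7866 ≈ 16.787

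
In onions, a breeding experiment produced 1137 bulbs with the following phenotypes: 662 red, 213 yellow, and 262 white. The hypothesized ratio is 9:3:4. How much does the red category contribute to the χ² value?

Under the 9:3:4 hypothesis (Σ ratio = 16, N = 1137):
  red: 1137 × 9/16 = 639.5625
  yellow: 1137 × 3/16 = 213.1875
  white: 1137 × 4/16 = 284.25
Contribution of red: (662 − 639.5625)² / 639.5625 = 0.7872

0.787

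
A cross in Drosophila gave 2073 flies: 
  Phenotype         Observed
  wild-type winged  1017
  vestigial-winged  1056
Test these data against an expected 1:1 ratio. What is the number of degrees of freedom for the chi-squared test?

A goodness-of-fit test with 2 phenotype classes has df = 2 − 1 = 1.

1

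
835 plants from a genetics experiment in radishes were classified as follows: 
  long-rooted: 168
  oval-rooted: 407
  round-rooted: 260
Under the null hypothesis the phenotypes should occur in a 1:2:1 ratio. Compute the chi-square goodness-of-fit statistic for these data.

Expected counts for N = 835 under a 1:2:1 ratio (total parts = 4):
  long-rooted: 835 × 1/4 = 208.75
  oval-rooted: 835 × 2/4 = 417.5
  round-rooted: 835 × 1/4 = 208.75
χ² = Σ (O − E)² / E
  long-rooted: (168 − 208.75)² / 208.75 = 7.9548
  oval-rooted: (407 − 417.5)² / 417.5 = 0.2641
  round-rooted: (260 − 208.75)² / 208.75 = 12.5823
χ² = 7.9548 + 0.2641 + 12.5823 = 20.8012 ≈ 20.801

20.801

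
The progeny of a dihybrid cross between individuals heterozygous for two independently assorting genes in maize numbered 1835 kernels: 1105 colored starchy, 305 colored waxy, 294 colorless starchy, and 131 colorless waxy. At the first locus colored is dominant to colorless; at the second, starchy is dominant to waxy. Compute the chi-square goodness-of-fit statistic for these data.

19.176

A dihybrid F₂ with independent assortment and complete dominance at both loci gives a 9:3:3:1 phenotypic ratio.
Total ratio parts = 16. Expected numbers out of 1835:
  colored starchy: 1835 × 9/16 = 1032.1875
  colored waxy: 1835 × 3/16 = 344.0625
  colorless starchy: 1835 × 3/16 = 344.0625
  colorless waxy: 1835 × 1/16 = 114.6875
χ² = Σ (O − E)² / E
  colored starchy: (1105 − 1032.1875)² / 1032.1875 = 5.1363
  colored waxy: (305 − 344.0625)² / 344.0625 = 4.4349
  colorless starchy: (294 − 344.0625)² / 344.0625 = 7.2843
  colorless waxy: (131 − 114.6875)² / 114.6875 = 2.3202
χ² = 5.1363 + 4.4349 + 7.2843 + 2.3202 = 19.1757 ≈ 19.176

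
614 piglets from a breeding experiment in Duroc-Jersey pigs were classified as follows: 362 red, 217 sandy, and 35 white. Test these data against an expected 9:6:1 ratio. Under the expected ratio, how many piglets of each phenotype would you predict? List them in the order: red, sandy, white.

Under the 9:6:1 hypothesis (Σ ratio = 16, N = 614):
  red: 614 × 9/16 = 345.375
  sandy: 614 × 6/16 = 230.25
  white: 614 × 1/16 = 38.375

345.375, 230.25, 38.375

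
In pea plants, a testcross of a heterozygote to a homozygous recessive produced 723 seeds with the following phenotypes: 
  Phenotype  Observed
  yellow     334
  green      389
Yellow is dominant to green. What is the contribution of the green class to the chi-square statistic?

2.092

A testcross of a heterozygote (Aa × aa) gives a 1:1 phenotypic ratio.
Expected counts for N = 723 under a 1:1 ratio (total parts = 2):
  yellow: 723 × 1/2 = 361.5
  green: 723 × 1/2 = 361.5
Contribution of green: (389 − 361.5)² / 361.5 = 2.0920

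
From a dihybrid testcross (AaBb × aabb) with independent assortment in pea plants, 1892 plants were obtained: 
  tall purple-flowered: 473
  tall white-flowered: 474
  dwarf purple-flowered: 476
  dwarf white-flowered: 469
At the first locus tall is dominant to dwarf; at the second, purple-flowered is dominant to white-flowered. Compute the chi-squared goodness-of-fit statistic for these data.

A dihybrid testcross with independent assortment gives a 1:1:1:1 ratio.
Expected counts for N = 1892 under a 1:1:1:1 ratio (total parts = 4):
  tall purple-flowered: 1892 × 1/4 = 473
  tall white-flowered: 1892 × 1/4 = 473
  dwarf purple-flowered: 1892 × 1/4 = 473
  dwarf white-flowered: 1892 × 1/4 = 473
χ² = Σ (O − E)² / E
  tall purple-flowered: (473 − 473)² / 473 = 0.0000
  tall white-flowered: (474 − 473)² / 473 = 0.0021
  dwarf purple-flowered: (476 − 473)² / 473 = 0.0190
  dwarf white-flowered: (469 − 473)² / 473 = 0.0338
χ² = 0.0000 + 0.0021 + 0.0190 + 0.0338 = 0.0549 ≈ 0.055

0.055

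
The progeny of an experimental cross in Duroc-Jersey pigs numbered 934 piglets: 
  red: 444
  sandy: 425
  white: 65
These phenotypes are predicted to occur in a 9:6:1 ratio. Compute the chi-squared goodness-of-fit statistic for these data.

29.309

Expected counts for N = 934 under a 9:6:1 ratio (total parts = 16):
  red: 934 × 9/16 = 525.375
  sandy: 934 × 6/16 = 350.25
  white: 934 × 1/16 = 58.375
χ² = Σ (O − E)² / E
  red: (444 − 525.375)² / 525.375 = 12.6041
  sandy: (425 − 350.25)² / 350.25 = 15.9531
  white: (65 − 58.375)² / 58.375 = 0.7519
χ² = 12.6041 + 15.9531 + 0.7519 = 29.3091 ≈ 29.309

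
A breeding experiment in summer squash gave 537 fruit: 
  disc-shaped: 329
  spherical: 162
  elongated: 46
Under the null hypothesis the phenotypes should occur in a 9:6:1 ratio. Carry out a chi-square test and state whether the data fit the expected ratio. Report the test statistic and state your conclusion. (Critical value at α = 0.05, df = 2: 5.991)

14.710; not consistent

Under the 9:6:1 hypothesis (Σ ratio = 16, N = 537):
  disc-shaped: 537 × 9/16 = 302.0625
  spherical: 537 × 6/16 = 201.375
  elongated: 537 × 1/16 = 33.5625
χ² = Σ (O − E)² / E
  disc-shaped: (329 − 302.0625)² / 302.0625 = 2.4022
  spherical: (162 − 201.375)² / 201.375 = 7.6990
  elongated: (46 − 33.5625)² / 33.5625 = 4.6091
χ² = 2.4022 + 7.6990 + 4.6091 = 14.7103 ≈ 14.710
Degrees of freedom = 3 − 1 = 2; critical value at α = 0.05 is 5.991.
Since 14.710 > 5.991, we reject the null hypothesis — the data do not fit the 9:6:1 ratio.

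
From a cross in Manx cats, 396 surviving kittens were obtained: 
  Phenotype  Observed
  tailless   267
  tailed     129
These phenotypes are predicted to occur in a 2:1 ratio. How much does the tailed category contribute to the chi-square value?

0.068

The 2:1 ratio has 3 parts, so with N = 396 the expected counts are:
  tailless: 396 × 2/3 = 264
  tailed: 396 × 1/3 = 132
Contribution of tailed: (129 − 132)² / 132 = 0.0682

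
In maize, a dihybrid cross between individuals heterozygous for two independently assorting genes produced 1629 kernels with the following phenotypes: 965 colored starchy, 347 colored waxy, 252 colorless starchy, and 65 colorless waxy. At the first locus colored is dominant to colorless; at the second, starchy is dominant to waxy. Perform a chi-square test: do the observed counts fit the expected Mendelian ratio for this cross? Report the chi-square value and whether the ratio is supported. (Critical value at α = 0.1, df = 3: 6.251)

30.902; not consistent

A dihybrid F₂ with independent assortment and complete dominance at both loci gives a 9:3:3:1 phenotypic ratio.
Under the 9:3:3:1 hypothesis (Σ ratio = 16, N = 1629):
  colored starchy: 1629 × 9/16 = 916.3125
  colored waxy: 1629 × 3/16 = 305.4375
  colorless starchy: 1629 × 3/16 = 305.4375
  colorless waxy: 1629 × 1/16 = 101.8125
χ² = Σ (O − E)² / E
  colored starchy: (965 − 916.3125)² / 916.3125 = 2.5870
  colored waxy: (347 − 305.4375)² / 305.4375 = 5.6556
  colorless starchy: (252 − 305.4375)² / 305.4375 = 9.3491
  colorless waxy: (65 − 101.8125)² / 101.8125 = 13.3104
χ² = 2.5870 + 5.6556 + 9.3491 + 13.3104 = 30.9021 ≈ 30.902
Degrees of freedom = 4 − 1 = 3; critical value at α = 0.1 is 6.251.
Since 30.902 > 6.251, we reject the null hypothesis — the data do not fit the 9:3:3:1 ratio.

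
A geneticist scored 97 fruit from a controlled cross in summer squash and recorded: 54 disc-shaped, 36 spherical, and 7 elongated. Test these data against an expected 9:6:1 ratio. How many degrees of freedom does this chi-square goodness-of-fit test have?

A goodness-of-fit test with 3 phenotype classes has df = 3 − 1 = 2.

2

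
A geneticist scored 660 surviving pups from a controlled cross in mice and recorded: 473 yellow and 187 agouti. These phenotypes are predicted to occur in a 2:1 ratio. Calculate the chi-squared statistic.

7.425

Total ratio parts = 3. Expected numbers out of 660:
  yellow: 660 × 2/3 = 440
  agouti: 660 × 1/3 = 220
χ² = Σ (O − E)² / E
  yellow: (473 − 440)² / 440 = 2.4750
  agouti: (187 − 220)² / 220 = 4.9500
χ² = 2.4750 + 4.9500 = 7.425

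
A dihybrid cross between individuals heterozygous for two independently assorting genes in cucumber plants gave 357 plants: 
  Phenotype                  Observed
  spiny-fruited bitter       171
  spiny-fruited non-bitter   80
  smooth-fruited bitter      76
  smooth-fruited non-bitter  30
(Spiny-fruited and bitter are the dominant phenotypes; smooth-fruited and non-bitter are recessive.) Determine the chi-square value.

10.851

A dihybrid F₂ with independent assortment and complete dominance at both loci gives a 9:3:3:1 phenotypic ratio.
Expected counts for N = 357 under a 9:3:3:1 ratio (total parts = 16):
  spiny-fruited bitter: 357 × 9/16 = 200.8125
  spiny-fruited non-bitter: 357 × 3/16 = 66.9375
  smooth-fruited bitter: 357 × 3/16 = 66.9375
  smooth-fruited non-bitter: 357 × 1/16 = 22.3125
χ² = Σ (O − E)² / E
  spiny-fruited bitter: (171 − 200.8125)² / 200.8125 = 4.4259
  spiny-fruited non-bitter: (80 − 66.9375)² / 66.9375 = 2.5491
  smooth-fruited bitter: (76 − 66.9375)² / 66.9375 = 1.2269
  smooth-fruited non-bitter: (30 − 22.3125)² / 22.3125 = 2.6486
χ² = 4.4259 + 2.5491 + 1.2269 + 2.6486 = 10.8505 ≈ 10.851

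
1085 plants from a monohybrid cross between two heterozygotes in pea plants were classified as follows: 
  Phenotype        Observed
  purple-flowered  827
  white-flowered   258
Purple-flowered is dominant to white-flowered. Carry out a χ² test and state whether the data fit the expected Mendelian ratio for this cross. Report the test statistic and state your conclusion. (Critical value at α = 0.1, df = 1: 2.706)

For a monohybrid cross between heterozygotes with complete dominance, the expected phenotypic ratio is 3:1.
The 3:1 ratio has 4 parts, so with N = 1085 the expected counts are:
  purple-flowered: 1085 × 3/4 = 813.75
  white-flowered: 1085 × 1/4 = 271.25
χ² = Σ (O − E)² / E
  purple-flowered: (827 − 813.75)² / 813.75 = 0.2157
  white-flowered: (258 − 271.25)² / 271.25 = 0.6472
χ² = 0.2157 + 0.6472 = 0.8629 ≈ 0.863
Degrees of freedom = 2 − 1 = 1; critical value at α = 0.1 is 2.706.
Since 0.863 < 2.706, we fail to reject the null hypothesis — the data are consistent with the 3:1 ratio.

0.863; consistent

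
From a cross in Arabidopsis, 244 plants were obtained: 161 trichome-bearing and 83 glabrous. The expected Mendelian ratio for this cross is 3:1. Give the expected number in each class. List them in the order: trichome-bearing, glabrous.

183, 61

Expected counts for N = 244 under a 3:1 ratio (total parts = 4):
  trichome-bearing: 244 × 3/4 = 183
  glabrous: 244 × 1/4 = 61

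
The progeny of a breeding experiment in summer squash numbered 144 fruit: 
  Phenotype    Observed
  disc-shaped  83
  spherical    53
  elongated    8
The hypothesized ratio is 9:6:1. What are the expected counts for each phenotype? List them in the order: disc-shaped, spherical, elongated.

Expected counts for N = 144 under a 9:6:1 ratio (total parts = 16):
  disc-shaped: 144 × 9/16 = 81
  spherical: 144 × 6/16 = 54
  elongated: 144 × 1/16 = 9

81, 54, 9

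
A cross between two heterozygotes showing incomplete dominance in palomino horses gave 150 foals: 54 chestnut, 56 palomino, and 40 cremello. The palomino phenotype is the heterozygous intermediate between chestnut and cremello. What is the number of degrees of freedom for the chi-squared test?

2

With incomplete dominance, a heterozygote × heterozygote cross gives a 1:2:1 phenotypic ratio.
A goodness-of-fit test with 3 phenotype classes has df = 3 − 1 = 2.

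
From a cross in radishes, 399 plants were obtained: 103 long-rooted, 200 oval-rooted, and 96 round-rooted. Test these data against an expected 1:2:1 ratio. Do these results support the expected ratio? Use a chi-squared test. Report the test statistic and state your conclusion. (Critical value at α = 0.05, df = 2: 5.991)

Under the 1:2:1 hypothesis (Σ ratio = 4, N = 399):
  long-rooted: 399 × 1/4 = 99.75
  oval-rooted: 399 × 2/4 = 199.5
  round-rooted: 399 × 1/4 = 99.75
χ² = Σ (O − E)² / E
  long-rooted: (103 − 99.75)² / 99.75 = 0.1059
  oval-rooted: (200 − 199.5)² / 199.5 = 0.0013
  round-rooted: (96 − 99.75)² / 99.75 = 0.1410
χ² = 0.1059 + 0.0013 + 0.1410 = 0.2482 ≈ 0.248
Degrees of freedom = 3 − 1 = 2; critical value at α = 0.05 is 5.991.
Since 0.248 < 5.991, we fail to reject the null hypothesis — the data are consistent with the 1:2:1 ratio.

0.248; consistent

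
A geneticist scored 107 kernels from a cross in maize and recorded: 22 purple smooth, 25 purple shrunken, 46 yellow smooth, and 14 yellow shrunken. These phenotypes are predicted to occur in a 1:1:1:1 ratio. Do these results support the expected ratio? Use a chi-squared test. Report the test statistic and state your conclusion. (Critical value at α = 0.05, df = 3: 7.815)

Under the 1:1:1:1 hypothesis (Σ ratio = 4, N = 107):
  purple smooth: 107 × 1/4 = 26.75
  purple shrunken: 107 × 1/4 = 26.75
  yellow smooth: 107 × 1/4 = 26.75
  yellow shrunken: 107 × 1/4 = 26.75
χ² = Σ (O − E)² / E
  purple smooth: (22 − 26.75)² / 26.75 = 0.8435
  purple shrunken: (25 − 26.75)² / 26.75 = 0.1145
  yellow smooth: (46 − 26.75)² / 26.75 = 13.8528
  yellow shrunken: (14 − 26.75)² / 26.75 = 6.0771
χ² = 0.8435 + 0.1145 + 13.8528 + 6.0771 = 20.8879 ≈ 20.888
Degrees of freedom = 4 − 1 = 3; critical value at α = 0.05 is 7.815.
Since 20.888 > 7.815, we reject the null hypothesis — the data do not fit the 1:1:1:1 ratio.

20.888; not consistent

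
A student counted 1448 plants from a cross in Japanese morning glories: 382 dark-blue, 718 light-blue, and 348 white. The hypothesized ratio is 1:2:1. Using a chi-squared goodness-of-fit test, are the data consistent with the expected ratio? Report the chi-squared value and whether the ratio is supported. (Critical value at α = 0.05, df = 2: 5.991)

1.696; consistent

Under the 1:2:1 hypothesis (Σ ratio = 4, N = 1448):
  dark-blue: 1448 × 1/4 = 362
  light-blue: 1448 × 2/4 = 724
  white: 1448 × 1/4 = 362
χ² = Σ (O − E)² / E
  dark-blue: (382 − 362)² / 362 = 1.1050
  light-blue: (718 − 724)² / 724 = 0.0497
  white: (348 − 362)² / 362 = 0.5414
χ² = 1.1050 + 0.0497 + 0.5414 = 1.6961 ≈ 1.696
Degrees of freedom = 3 − 1 = 2; critical value at α = 0.05 is 5.991.
Since 1.696 < 5.991, we fail to reject the null hypothesis — the data are consistent with the 1:2:1 ratio.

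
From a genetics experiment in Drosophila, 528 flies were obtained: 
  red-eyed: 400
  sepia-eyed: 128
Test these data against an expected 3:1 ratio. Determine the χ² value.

0.162

Expected counts for N = 528 under a 3:1 ratio (total parts = 4):
  red-eyed: 528 × 3/4 = 396
  sepia-eyed: 528 × 1/4 = 132
χ² = Σ (O − E)² / E
  red-eyed: (400 − 396)² / 396 = 0.0404
  sepia-eyed: (128 − 132)² / 132 = 0.1212
χ² = 0.0404 + 0.1212 = 0.1616 ≈ 0.162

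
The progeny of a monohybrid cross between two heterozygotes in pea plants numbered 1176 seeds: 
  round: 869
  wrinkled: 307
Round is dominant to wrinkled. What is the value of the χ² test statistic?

For a monohybrid cross between heterozygotes with complete dominance, the expected phenotypic ratio is 3:1.
Under the 3:1 hypothesis (Σ ratio = 4, N = 1176):
  round: 1176 × 3/4 = 882
  wrinkled: 1176 × 1/4 = 294
χ² = Σ (O − E)² / E
  round: (869 − 882)² / 882 = 0.1916
  wrinkled: (307 − 294)² / 294 = 0.5748
χ² = 0.1916 + 0.5748 = 0.7664 ≈ 0.766

0.766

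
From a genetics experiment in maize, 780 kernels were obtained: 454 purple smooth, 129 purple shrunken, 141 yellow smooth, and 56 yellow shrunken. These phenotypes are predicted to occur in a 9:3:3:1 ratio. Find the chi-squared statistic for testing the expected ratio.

The 9:3:3:1 ratio has 16 parts, so with N = 780 the expected counts are:
  purple smooth: 780 × 9/16 = 438.75
  purple shrunken: 780 × 3/16 = 146.25
  yellow smooth: 780 × 3/16 = 146.25
  yellow shrunken: 780 × 1/16 = 48.75
χ² = Σ (O − E)² / E
  purple smooth: (454 − 438.75)² / 438.75 = 0.5301
  purple shrunken: (129 − 146.25)² / 146.25 = 2.0346
  yellow smooth: (141 − 146.25)² / 146.25 = 0.1885
  yellow shrunken: (56 − 48.75)² / 48.75 = 1.0782
χ² = 0.5301 + 2.0346 + 0.1885 + 1.0782 = 3.8314 ≈ 3.831

3.831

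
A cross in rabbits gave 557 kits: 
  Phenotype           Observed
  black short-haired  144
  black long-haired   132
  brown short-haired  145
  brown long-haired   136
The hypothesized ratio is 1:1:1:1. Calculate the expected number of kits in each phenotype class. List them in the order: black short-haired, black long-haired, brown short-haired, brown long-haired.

139.25, 139.25, 139.25, 139.25

The 1:1:1:1 ratio has 4 parts, so with N = 557 the expected counts are:
  black short-haired: 557 × 1/4 = 139.25
  black long-haired: 557 × 1/4 = 139.25
  brown short-haired: 557 × 1/4 = 139.25
  brown long-haired: 557 × 1/4 = 139.25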